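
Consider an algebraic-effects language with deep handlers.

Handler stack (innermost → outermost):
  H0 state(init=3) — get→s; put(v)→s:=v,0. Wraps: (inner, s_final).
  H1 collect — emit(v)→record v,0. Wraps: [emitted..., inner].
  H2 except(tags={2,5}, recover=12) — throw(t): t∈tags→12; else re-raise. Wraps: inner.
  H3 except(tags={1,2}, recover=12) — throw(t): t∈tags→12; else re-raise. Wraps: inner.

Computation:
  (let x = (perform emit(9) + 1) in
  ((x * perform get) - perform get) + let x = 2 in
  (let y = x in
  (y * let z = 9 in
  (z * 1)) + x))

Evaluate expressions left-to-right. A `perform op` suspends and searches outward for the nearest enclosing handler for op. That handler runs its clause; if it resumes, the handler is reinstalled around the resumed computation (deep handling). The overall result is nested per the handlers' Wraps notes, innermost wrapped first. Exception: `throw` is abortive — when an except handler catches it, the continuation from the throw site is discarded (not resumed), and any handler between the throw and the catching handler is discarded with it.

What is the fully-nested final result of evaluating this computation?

Answer: [9, (20, 3)]

Evaluation trace:
emit(9) @ H1 ⇒ out+=9
get @ H0 ⇒ 3
get @ H0 ⇒ 3
H0 returns (20, 3)
H1 returns [9, (20, 3)]
H2 returns [9, (20, 3)]
H3 returns [9, (20, 3)]
= [9, (20, 3)]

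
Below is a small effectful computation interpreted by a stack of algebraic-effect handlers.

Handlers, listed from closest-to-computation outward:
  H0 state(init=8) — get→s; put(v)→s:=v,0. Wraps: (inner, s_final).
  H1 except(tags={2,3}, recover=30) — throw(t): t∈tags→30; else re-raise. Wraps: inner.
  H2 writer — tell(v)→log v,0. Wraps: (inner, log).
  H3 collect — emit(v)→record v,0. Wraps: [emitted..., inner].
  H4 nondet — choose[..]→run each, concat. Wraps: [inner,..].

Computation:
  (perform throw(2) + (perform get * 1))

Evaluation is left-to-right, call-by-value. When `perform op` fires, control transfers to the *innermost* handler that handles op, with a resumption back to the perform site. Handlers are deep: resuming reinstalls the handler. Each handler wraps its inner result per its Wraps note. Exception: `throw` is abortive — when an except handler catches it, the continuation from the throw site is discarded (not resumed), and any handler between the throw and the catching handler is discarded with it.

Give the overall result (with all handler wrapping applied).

Working:
throw(2) @ H1 caught ⇒ 30
H2 returns (30, ())
H3 returns [(30, ())]
H4 returns [[(30, ())]]
= [[(30, ())]]

Answer: [[(30, ())]]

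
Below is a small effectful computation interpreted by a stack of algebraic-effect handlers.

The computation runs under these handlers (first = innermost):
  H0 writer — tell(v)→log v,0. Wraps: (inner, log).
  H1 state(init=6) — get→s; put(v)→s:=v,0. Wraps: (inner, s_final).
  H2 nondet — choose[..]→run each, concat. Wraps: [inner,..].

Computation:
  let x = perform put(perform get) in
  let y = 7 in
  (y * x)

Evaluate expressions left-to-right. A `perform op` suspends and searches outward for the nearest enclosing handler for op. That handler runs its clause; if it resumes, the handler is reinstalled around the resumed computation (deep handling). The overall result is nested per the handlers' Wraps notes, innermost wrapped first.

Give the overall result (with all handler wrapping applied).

Working:
get @ H1 ⇒ 6
put(6) @ H1 ⇒ s:=6
H0 returns (0, ())
H1 returns ((0, ()), 6)
H2 returns [((0, ()), 6)]
= [((0, ()), 6)]

Answer: [((0, ()), 6)]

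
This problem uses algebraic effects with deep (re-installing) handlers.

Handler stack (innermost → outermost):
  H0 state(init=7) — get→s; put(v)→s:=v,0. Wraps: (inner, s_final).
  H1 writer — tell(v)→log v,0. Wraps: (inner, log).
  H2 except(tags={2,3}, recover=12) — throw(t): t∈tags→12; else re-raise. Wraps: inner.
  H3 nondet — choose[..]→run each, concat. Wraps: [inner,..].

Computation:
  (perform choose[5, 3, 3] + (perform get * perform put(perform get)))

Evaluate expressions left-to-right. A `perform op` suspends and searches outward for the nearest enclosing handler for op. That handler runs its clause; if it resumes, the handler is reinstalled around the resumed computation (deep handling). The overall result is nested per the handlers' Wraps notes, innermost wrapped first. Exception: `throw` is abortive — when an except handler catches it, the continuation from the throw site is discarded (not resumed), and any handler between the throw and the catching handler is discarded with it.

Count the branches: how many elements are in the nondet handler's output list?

Answer: 3

Step-by-step:
choose[5, 3, 3] @ H3
  branch[0] choose=5:
    get @ H0 ⇒ 7
    get @ H0 ⇒ 7
    put(7) @ H0 ⇒ s:=7
    H0 returns (5, 7)
    H1 returns ((5, 7), ())
    H2 returns ((5, 7), ())
    H3 returns [((5, 7), ())]
  branch[1] choose=3:
    get @ H0 ⇒ 7
    get @ H0 ⇒ 7
    put(7) @ H0 ⇒ s:=7
    H0 returns (3, 7)
    H1 returns ((3, 7), ())
    H2 returns ((3, 7), ())
    H3 returns [((3, 7), ())]
  branch[2] choose=3:
    get @ H0 ⇒ 7
    get @ H0 ⇒ 7
    put(7) @ H0 ⇒ s:=7
    H0 returns (3, 7)
    H1 returns ((3, 7), ())
    H2 returns ((3, 7), ())
    H3 returns [((3, 7), ())]
= [((5, 7), ()), ((3, 7), ()), ((3, 7), ())]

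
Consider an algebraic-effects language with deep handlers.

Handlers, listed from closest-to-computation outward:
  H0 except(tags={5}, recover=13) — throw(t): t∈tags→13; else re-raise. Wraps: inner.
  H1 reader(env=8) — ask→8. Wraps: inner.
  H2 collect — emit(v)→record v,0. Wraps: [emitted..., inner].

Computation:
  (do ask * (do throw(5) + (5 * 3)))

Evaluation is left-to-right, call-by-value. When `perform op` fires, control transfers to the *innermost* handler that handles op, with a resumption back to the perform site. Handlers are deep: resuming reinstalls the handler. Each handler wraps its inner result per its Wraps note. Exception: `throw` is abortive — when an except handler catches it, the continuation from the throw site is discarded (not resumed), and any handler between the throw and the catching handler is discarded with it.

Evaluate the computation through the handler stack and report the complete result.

Answer: [13]

Step-by-step:
ask @ H1 ⇒ 8
throw(5) @ H0 caught ⇒ 13
H1 returns 13
H2 returns [13]
= [13]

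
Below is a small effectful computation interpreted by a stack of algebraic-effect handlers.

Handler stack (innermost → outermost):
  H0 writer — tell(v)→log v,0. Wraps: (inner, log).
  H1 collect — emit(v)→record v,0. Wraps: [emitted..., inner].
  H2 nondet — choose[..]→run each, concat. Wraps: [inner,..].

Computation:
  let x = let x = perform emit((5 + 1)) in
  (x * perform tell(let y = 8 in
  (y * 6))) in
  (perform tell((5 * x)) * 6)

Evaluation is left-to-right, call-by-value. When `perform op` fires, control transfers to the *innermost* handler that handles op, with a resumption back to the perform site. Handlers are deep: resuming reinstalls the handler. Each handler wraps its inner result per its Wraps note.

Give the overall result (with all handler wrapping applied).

Answer: [[6, (0, (48, 0))]]

Working:
emit(6) @ H1 ⇒ out+=6
tell(48) @ H0 ⇒ log+=48
tell(0) @ H0 ⇒ log+=0
H0 returns (0, (48, 0))
H1 returns [6, (0, (48, 0))]
H2 returns [[6, (0, (48, 0))]]
= [[6, (0, (48, 0))]]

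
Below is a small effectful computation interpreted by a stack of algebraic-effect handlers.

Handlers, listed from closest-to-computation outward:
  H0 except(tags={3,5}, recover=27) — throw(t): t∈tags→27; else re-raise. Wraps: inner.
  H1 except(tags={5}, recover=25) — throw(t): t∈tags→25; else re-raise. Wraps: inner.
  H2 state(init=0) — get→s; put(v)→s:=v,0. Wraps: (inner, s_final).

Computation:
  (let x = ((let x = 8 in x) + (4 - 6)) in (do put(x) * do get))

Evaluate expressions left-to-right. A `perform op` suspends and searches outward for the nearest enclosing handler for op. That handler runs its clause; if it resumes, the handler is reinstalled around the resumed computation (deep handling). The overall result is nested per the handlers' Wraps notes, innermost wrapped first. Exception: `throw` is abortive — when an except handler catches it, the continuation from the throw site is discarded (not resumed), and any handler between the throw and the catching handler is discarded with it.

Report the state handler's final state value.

Answer: 6

Step-by-step:
put(6) @ H2 ⇒ s:=6
get @ H2 ⇒ 6
H0 returns 0
H1 returns 0
H2 returns (0, 6)
= (0, 6)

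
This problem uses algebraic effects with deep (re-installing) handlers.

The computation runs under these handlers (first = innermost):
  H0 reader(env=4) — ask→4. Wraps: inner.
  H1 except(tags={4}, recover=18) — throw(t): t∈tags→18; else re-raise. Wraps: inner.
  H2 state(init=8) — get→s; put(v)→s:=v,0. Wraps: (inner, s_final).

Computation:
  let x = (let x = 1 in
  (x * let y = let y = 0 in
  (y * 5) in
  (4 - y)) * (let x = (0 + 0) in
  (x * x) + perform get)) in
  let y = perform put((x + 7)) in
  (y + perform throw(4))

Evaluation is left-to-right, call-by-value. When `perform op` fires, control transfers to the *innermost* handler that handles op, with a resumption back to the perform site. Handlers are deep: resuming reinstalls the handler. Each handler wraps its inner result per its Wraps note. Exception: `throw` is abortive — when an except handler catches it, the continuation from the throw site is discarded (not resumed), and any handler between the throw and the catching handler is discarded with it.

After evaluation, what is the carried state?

Answer: 39

Evaluation trace:
get @ H2 ⇒ 8
put(39) @ H2 ⇒ s:=39
throw(4) @ H1 caught ⇒ 18
H2 returns (18, 39)
= (18, 39)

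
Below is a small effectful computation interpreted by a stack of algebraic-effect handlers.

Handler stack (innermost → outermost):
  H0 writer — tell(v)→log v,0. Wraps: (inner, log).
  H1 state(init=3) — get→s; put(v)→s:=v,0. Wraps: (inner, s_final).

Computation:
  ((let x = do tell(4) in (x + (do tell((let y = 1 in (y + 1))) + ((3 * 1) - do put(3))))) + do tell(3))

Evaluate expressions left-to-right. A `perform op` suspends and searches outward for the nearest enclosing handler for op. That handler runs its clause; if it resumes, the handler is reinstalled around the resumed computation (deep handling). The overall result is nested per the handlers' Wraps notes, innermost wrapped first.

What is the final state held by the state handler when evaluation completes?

Answer: 3

Working:
tell(4) @ H0 ⇒ log+=4
tell(2) @ H0 ⇒ log+=2
put(3) @ H1 ⇒ s:=3
tell(3) @ H0 ⇒ log+=3
H0 returns (3, (4, 2, 3))
H1 returns ((3, (4, 2, 3)), 3)
= ((3, (4, 2, 3)), 3)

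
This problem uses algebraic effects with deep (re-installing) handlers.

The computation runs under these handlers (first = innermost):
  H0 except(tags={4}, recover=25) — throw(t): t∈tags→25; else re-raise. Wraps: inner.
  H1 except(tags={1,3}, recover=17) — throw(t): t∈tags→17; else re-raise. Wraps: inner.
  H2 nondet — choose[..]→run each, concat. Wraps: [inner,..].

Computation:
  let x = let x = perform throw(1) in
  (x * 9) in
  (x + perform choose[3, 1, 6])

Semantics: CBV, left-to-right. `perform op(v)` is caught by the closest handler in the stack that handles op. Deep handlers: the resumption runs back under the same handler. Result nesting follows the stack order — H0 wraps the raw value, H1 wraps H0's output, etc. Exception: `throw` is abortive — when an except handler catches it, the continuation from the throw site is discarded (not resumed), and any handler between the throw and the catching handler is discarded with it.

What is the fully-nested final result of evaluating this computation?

Evaluation trace:
throw(1) @ H0 re-raised
throw(1) @ H1 caught ⇒ 17
H2 returns [17]
= [17]

Answer: [17]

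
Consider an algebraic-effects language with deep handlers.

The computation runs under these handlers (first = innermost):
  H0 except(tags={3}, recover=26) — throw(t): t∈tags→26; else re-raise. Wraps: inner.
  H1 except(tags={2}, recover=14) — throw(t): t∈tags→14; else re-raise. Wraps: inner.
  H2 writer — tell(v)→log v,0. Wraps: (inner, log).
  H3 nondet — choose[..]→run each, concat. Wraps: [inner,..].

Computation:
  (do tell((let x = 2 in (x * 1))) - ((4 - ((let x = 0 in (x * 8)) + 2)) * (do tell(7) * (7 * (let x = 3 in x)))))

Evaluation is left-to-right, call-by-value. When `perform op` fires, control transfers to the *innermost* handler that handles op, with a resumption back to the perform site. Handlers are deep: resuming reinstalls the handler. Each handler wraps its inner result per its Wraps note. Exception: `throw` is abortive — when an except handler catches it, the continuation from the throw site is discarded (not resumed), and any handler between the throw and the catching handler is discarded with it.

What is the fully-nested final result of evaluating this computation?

Step-by-step:
tell(2) @ H2 ⇒ log+=2
tell(7) @ H2 ⇒ log+=7
H0 returns 0
H1 returns 0
H2 returns (0, (2, 7))
H3 returns [(0, (2, 7))]
= [(0, (2, 7))]

Answer: [(0, (2, 7))]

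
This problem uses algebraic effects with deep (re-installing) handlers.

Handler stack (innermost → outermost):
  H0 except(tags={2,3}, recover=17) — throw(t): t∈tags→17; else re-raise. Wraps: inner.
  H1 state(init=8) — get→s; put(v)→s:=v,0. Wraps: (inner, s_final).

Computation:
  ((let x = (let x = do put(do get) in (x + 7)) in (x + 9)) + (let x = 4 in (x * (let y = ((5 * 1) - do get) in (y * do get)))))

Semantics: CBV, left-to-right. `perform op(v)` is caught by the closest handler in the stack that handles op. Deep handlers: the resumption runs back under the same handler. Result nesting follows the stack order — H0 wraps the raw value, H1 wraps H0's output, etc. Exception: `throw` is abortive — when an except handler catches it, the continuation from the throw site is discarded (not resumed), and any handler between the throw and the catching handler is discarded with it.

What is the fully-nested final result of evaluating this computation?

Evaluation trace:
get @ H1 ⇒ 8
put(8) @ H1 ⇒ s:=8
get @ H1 ⇒ 8
get @ H1 ⇒ 8
H0 returns -80
H1 returns (-80, 8)
= (-80, 8)

Answer: (-80, 8)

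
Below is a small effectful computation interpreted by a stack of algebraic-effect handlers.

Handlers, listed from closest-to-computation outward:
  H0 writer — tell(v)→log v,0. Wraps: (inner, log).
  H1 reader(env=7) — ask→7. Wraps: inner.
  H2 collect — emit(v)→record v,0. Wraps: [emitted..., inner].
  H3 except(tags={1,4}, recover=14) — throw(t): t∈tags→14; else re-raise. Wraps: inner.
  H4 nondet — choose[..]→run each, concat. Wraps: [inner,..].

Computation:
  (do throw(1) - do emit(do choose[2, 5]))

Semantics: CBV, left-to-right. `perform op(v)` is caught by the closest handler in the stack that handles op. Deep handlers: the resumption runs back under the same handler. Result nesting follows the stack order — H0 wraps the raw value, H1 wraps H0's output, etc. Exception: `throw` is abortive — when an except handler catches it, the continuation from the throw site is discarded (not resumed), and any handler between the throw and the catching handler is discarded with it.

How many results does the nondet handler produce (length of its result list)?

Answer: 1

Step-by-step:
throw(1) @ H3 caught ⇒ 14
H4 returns [14]
= [14]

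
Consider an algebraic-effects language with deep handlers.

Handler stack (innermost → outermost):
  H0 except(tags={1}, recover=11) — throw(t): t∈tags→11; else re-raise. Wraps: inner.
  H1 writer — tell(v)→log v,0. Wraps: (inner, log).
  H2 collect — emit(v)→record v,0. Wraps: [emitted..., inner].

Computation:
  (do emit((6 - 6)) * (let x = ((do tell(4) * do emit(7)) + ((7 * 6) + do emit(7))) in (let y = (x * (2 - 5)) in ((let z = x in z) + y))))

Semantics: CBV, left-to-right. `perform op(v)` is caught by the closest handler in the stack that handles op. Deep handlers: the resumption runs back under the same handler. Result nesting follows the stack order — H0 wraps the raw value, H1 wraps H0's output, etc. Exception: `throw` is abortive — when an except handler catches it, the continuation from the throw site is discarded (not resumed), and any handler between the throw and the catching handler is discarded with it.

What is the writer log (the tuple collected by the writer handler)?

Answer: (4)

Step-by-step:
emit(0) @ H2 ⇒ out+=0
tell(4) @ H1 ⇒ log+=4
emit(7) @ H2 ⇒ out+=7
emit(7) @ H2 ⇒ out+=7
H0 returns 0
H1 returns (0, (4))
H2 returns [0, 7, 7, (0, (4))]
= [0, 7, 7, (0, (4))]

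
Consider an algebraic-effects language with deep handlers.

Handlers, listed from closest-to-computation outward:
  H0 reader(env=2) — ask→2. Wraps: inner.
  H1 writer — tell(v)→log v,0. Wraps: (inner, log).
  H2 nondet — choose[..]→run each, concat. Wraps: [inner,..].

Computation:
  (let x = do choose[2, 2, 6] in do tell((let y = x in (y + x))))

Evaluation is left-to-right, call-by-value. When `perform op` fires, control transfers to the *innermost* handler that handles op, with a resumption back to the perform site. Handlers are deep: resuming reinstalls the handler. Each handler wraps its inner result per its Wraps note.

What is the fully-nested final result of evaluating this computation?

Answer: [(0, (4)), (0, (4)), (0, (12))]

Step-by-step:
choose[2, 2, 6] @ H2
  branch[0] choose=2:
    tell(4) @ H1 ⇒ log+=4
    H0 returns 0
    H1 returns (0, (4))
    H2 returns [(0, (4))]
  branch[1] choose=2:
    tell(4) @ H1 ⇒ log+=4
    H0 returns 0
    H1 returns (0, (4))
    H2 returns [(0, (4))]
  branch[2] choose=6:
    tell(12) @ H1 ⇒ log+=12
    H0 returns 0
    H1 returns (0, (12))
    H2 returns [(0, (12))]
= [(0, (4)), (0, (4)), (0, (12))]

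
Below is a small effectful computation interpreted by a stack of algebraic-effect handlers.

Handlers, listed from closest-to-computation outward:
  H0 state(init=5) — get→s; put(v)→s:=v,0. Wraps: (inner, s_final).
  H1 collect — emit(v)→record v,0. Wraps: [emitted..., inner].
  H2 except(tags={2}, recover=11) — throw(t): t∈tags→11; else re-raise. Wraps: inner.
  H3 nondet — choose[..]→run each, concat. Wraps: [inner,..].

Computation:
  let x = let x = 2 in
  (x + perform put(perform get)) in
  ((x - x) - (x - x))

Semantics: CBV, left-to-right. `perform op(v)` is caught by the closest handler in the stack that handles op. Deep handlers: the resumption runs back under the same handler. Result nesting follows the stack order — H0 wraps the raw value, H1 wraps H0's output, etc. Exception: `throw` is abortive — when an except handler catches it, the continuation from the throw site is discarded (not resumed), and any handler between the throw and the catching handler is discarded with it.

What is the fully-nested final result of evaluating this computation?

Working:
get @ H0 ⇒ 5
put(5) @ H0 ⇒ s:=5
H0 returns (0, 5)
H1 returns [(0, 5)]
H2 returns [(0, 5)]
H3 returns [[(0, 5)]]
= [[(0, 5)]]

Answer: [[(0, 5)]]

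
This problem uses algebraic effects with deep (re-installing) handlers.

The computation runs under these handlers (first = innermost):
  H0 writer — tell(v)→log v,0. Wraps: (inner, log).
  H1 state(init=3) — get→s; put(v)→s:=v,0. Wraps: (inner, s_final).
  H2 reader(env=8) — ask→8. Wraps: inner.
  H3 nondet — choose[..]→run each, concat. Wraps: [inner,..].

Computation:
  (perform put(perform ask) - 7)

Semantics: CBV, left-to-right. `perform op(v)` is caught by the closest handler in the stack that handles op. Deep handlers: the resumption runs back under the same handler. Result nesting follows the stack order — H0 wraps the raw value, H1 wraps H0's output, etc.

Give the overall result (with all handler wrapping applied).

Answer: [((-7, ()), 8)]

Working:
ask @ H2 ⇒ 8
put(8) @ H1 ⇒ s:=8
H0 returns (-7, ())
H1 returns ((-7, ()), 8)
H2 returns ((-7, ()), 8)
H3 returns [((-7, ()), 8)]
= [((-7, ()), 8)]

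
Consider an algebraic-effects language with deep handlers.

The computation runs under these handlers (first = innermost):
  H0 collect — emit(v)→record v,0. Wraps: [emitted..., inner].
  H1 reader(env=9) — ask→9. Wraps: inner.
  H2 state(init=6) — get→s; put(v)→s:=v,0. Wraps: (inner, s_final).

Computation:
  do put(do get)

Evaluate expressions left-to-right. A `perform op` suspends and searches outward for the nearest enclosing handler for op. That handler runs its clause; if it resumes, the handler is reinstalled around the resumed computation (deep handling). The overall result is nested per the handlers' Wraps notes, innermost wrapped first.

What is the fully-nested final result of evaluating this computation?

Evaluation trace:
get @ H2 ⇒ 6
put(6) @ H2 ⇒ s:=6
H0 returns [0]
H1 returns [0]
H2 returns ([0], 6)
= ([0], 6)

Answer: ([0], 6)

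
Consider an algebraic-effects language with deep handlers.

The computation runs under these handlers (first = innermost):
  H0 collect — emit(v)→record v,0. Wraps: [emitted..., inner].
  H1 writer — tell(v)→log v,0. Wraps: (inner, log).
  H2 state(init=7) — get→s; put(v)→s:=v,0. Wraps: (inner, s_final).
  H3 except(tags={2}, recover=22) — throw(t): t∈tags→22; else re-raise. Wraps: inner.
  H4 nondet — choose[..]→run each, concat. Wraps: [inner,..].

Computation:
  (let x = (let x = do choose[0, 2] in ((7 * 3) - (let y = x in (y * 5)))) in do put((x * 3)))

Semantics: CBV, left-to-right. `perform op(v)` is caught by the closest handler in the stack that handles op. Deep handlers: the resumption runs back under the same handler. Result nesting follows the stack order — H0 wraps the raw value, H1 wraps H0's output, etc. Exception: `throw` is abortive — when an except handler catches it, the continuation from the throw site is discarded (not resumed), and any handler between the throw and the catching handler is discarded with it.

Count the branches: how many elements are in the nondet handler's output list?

Evaluation trace:
choose[0, 2] @ H4
  branch[0] choose=0:
    put(63) @ H2 ⇒ s:=63
    H0 returns [0]
    H1 returns ([0], ())
    H2 returns (([0], ()), 63)
    H3 returns (([0], ()), 63)
    H4 returns [(([0], ()), 63)]
  branch[1] choose=2:
    put(33) @ H2 ⇒ s:=33
    H0 returns [0]
    H1 returns ([0], ())
    H2 returns (([0], ()), 33)
    H3 returns (([0], ()), 33)
    H4 returns [(([0], ()), 33)]
= [(([0], ()), 63), (([0], ()), 33)]

Answer: 2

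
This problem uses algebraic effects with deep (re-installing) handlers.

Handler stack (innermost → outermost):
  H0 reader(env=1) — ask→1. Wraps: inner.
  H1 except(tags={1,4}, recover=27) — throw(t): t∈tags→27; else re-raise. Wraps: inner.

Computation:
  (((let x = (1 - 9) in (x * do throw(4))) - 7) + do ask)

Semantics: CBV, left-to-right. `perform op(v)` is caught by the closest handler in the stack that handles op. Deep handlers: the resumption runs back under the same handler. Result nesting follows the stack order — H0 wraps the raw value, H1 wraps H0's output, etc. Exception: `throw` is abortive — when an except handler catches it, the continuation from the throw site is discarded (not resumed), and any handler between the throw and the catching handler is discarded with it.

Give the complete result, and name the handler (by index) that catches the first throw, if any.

Working:
throw(4) @ H1 caught ⇒ 27
= 27

Answer: 27 ; first throw caught by: H1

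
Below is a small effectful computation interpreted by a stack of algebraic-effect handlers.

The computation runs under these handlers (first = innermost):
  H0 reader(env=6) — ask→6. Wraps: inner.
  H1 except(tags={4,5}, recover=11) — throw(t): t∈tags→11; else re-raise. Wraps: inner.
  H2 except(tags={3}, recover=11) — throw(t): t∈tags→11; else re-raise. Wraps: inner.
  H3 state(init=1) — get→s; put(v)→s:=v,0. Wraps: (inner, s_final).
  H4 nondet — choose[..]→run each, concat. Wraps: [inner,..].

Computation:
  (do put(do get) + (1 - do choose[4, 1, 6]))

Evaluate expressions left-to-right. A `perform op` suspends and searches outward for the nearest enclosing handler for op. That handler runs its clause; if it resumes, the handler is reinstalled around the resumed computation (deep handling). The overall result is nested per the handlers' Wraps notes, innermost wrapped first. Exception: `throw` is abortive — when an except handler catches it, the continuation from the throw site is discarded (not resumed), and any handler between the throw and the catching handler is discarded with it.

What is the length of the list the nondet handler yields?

Working:
get @ H3 ⇒ 1
put(1) @ H3 ⇒ s:=1
choose[4, 1, 6] @ H4
  branch[0] choose=4:
    H0 returns -3
    H1 returns -3
    H2 returns -3
    H3 returns (-3, 1)
    H4 returns [(-3, 1)]
  branch[1] choose=1:
    H0 returns 0
    H1 returns 0
    H2 returns 0
    H3 returns (0, 1)
    H4 returns [(0, 1)]
  branch[2] choose=6:
    H0 returns -5
    H1 returns -5
    H2 returns -5
    H3 returns (-5, 1)
    H4 returns [(-5, 1)]
= [(-3, 1), (0, 1), (-5, 1)]

Answer: 3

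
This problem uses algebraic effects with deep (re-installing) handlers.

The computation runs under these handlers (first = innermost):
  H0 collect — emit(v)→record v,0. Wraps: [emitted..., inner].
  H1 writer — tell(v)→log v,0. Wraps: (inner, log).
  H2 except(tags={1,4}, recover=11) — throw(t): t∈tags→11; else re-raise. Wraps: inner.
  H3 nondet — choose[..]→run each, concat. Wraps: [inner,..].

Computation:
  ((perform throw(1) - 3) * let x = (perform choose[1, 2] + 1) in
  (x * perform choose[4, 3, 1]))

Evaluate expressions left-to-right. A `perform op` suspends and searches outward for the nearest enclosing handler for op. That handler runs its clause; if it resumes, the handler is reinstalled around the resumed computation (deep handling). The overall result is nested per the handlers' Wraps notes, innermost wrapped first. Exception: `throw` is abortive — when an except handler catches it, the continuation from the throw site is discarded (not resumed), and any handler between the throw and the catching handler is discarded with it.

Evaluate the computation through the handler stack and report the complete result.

Evaluation trace:
throw(1) @ H2 caught ⇒ 11
H3 returns [11]
= [11]

Answer: [11]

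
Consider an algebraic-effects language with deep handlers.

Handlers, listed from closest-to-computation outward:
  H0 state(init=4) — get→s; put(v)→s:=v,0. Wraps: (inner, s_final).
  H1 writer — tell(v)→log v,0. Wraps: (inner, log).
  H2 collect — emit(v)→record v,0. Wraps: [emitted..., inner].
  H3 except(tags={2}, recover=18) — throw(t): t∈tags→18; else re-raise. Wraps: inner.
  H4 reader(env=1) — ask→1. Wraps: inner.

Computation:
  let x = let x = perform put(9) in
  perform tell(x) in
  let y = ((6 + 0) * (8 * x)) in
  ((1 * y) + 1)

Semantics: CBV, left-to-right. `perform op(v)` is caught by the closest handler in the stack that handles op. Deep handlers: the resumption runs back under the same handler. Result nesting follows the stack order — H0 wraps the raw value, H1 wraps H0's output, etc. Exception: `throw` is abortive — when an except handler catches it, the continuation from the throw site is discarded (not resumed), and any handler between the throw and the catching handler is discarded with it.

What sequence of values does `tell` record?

Step-by-step:
put(9) @ H0 ⇒ s:=9
tell(0) @ H1 ⇒ log+=0
H0 returns (1, 9)
H1 returns ((1, 9), (0))
H2 returns [((1, 9), (0))]
H3 returns [((1, 9), (0))]
H4 returns [((1, 9), (0))]
= [((1, 9), (0))]

Answer: (0)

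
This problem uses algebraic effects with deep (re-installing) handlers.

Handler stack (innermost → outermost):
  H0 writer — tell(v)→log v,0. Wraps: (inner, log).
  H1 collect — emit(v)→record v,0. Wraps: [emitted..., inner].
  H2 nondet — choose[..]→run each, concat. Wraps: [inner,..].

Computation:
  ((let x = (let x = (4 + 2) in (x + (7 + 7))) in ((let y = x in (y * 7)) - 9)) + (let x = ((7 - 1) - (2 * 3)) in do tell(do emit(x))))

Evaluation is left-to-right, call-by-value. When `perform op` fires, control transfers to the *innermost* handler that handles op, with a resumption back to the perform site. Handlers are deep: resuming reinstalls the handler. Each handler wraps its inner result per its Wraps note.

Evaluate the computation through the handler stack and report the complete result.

Working:
emit(0) @ H1 ⇒ out+=0
tell(0) @ H0 ⇒ log+=0
H0 returns (131, (0))
H1 returns [0, (131, (0))]
H2 returns [[0, (131, (0))]]
= [[0, (131, (0))]]

Answer: [[0, (131, (0))]]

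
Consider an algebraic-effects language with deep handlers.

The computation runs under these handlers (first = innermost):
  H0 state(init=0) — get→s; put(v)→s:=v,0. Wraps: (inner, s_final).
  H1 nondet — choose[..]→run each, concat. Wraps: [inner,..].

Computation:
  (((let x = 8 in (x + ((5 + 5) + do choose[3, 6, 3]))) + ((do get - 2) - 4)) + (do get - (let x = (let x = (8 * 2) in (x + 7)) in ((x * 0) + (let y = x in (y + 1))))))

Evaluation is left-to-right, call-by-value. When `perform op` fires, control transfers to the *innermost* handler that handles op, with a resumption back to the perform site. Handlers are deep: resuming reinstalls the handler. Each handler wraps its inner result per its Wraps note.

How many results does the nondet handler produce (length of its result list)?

Working:
choose[3, 6, 3] @ H1
  branch[0] choose=3:
    get @ H0 ⇒ 0
    get @ H0 ⇒ 0
    H0 returns (-9, 0)
    H1 returns [(-9, 0)]
  branch[1] choose=6:
    get @ H0 ⇒ 0
    get @ H0 ⇒ 0
    H0 returns (-6, 0)
    H1 returns [(-6, 0)]
  branch[2] choose=3:
    get @ H0 ⇒ 0
    get @ H0 ⇒ 0
    H0 returns (-9, 0)
    H1 returns [(-9, 0)]
= [(-9, 0), (-6, 0), (-9, 0)]

Answer: 3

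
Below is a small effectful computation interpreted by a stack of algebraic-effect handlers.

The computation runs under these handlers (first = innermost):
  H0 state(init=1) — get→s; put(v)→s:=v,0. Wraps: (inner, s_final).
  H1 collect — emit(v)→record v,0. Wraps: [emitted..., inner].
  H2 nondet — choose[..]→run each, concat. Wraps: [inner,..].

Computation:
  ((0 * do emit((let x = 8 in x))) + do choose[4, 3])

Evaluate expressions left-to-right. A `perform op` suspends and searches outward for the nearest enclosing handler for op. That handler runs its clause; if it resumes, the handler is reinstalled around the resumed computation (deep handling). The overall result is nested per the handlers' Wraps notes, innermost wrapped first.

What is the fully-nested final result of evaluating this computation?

Working:
emit(8) @ H1 ⇒ out+=8
choose[4, 3] @ H2
  branch[0] choose=4:
    H0 returns (4, 1)
    H1 returns [8, (4, 1)]
    H2 returns [[8, (4, 1)]]
  branch[1] choose=3:
    H0 returns (3, 1)
    H1 returns [8, (3, 1)]
    H2 returns [[8, (3, 1)]]
= [[8, (4, 1)], [8, (3, 1)]]

Answer: [[8, (4, 1)], [8, (3, 1)]]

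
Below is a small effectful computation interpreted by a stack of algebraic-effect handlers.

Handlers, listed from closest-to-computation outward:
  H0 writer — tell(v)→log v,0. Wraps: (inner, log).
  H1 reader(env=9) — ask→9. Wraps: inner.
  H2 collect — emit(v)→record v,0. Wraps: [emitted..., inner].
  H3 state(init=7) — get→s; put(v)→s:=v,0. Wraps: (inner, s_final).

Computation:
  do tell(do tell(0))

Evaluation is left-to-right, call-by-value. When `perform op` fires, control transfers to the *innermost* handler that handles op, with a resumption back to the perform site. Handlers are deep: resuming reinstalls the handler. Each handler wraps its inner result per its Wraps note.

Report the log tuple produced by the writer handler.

Evaluation trace:
tell(0) @ H0 ⇒ log+=0
tell(0) @ H0 ⇒ log+=0
H0 returns (0, (0, 0))
H1 returns (0, (0, 0))
H2 returns [(0, (0, 0))]
H3 returns ([(0, (0, 0))], 7)
= ([(0, (0, 0))], 7)

Answer: (0, 0)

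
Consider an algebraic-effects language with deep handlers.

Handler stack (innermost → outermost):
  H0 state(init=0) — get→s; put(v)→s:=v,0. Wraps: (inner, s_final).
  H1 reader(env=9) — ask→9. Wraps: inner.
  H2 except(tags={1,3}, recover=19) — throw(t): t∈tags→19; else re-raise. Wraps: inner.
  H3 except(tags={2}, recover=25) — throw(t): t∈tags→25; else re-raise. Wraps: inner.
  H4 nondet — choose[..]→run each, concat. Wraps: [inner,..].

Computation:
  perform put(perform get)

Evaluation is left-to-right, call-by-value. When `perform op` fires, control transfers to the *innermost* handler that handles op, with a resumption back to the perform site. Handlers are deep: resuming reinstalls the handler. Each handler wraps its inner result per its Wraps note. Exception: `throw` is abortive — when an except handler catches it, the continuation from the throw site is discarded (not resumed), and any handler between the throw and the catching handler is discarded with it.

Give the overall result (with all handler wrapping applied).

Answer: [(0, 0)]

Working:
get @ H0 ⇒ 0
put(0) @ H0 ⇒ s:=0
H0 returns (0, 0)
H1 returns (0, 0)
H2 returns (0, 0)
H3 returns (0, 0)
H4 returns [(0, 0)]
= [(0, 0)]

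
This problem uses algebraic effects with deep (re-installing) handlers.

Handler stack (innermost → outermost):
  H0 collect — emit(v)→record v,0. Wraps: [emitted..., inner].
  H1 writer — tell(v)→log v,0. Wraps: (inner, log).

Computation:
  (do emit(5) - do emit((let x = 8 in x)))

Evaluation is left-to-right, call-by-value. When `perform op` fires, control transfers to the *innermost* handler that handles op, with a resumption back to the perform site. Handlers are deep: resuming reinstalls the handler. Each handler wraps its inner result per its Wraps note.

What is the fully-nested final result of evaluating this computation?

Step-by-step:
emit(5) @ H0 ⇒ out+=5
emit(8) @ H0 ⇒ out+=8
H0 returns [5, 8, 0]
H1 returns ([5, 8, 0], ())
= ([5, 8, 0], ())

Answer: ([5, 8, 0], ())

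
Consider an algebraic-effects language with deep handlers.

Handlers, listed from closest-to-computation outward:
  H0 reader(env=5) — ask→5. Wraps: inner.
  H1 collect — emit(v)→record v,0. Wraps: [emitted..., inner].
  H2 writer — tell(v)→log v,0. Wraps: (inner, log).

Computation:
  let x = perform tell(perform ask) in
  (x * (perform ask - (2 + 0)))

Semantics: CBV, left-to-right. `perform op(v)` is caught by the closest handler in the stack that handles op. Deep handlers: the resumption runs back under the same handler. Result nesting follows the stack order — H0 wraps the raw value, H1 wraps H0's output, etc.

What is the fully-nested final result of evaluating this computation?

Answer: ([0], (5))

Evaluation trace:
ask @ H0 ⇒ 5
tell(5) @ H2 ⇒ log+=5
ask @ H0 ⇒ 5
H0 returns 0
H1 returns [0]
H2 returns ([0], (5))
= ([0], (5))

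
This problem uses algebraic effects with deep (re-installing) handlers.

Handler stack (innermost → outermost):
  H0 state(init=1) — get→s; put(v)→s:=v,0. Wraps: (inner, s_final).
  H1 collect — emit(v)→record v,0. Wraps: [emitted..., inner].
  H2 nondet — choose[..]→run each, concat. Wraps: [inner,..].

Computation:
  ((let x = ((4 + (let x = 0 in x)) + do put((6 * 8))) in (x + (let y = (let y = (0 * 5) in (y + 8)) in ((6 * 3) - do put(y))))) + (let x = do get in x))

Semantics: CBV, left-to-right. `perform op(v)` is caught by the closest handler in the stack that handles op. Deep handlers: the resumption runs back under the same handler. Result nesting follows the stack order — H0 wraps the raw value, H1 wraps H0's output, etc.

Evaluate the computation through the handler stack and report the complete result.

Evaluation trace:
put(48) @ H0 ⇒ s:=48
put(8) @ H0 ⇒ s:=8
get @ H0 ⇒ 8
H0 returns (30, 8)
H1 returns [(30, 8)]
H2 returns [[(30, 8)]]
= [[(30, 8)]]

Answer: [[(30, 8)]]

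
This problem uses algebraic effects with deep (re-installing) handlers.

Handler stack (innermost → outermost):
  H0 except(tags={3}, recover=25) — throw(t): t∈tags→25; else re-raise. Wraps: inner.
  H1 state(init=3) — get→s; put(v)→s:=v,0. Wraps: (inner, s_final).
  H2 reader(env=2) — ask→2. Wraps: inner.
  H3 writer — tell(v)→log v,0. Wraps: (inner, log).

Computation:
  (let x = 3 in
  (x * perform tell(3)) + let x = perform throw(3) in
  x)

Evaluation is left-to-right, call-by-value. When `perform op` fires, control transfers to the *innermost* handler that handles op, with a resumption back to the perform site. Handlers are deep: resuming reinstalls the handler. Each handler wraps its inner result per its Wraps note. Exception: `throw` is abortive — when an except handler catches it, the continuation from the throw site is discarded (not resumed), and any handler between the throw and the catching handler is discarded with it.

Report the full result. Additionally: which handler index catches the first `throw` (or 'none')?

Evaluation trace:
tell(3) @ H3 ⇒ log+=3
throw(3) @ H0 caught ⇒ 25
H1 returns (25, 3)
H2 returns (25, 3)
H3 returns ((25, 3), (3))
= ((25, 3), (3))

Answer: ((25, 3), (3)) ; first throw caught by: H0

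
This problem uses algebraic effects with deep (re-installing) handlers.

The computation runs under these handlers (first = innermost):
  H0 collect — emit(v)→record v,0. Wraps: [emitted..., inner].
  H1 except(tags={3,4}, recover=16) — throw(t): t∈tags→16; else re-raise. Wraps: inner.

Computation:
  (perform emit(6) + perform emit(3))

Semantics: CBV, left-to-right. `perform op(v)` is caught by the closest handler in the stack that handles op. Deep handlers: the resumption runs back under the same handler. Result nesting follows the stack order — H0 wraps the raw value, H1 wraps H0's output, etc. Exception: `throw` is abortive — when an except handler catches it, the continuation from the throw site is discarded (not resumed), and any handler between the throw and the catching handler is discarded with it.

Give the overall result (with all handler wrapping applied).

Step-by-step:
emit(6) @ H0 ⇒ out+=6
emit(3) @ H0 ⇒ out+=3
H0 returns [6, 3, 0]
H1 returns [6, 3, 0]
= [6, 3, 0]

Answer: [6, 3, 0]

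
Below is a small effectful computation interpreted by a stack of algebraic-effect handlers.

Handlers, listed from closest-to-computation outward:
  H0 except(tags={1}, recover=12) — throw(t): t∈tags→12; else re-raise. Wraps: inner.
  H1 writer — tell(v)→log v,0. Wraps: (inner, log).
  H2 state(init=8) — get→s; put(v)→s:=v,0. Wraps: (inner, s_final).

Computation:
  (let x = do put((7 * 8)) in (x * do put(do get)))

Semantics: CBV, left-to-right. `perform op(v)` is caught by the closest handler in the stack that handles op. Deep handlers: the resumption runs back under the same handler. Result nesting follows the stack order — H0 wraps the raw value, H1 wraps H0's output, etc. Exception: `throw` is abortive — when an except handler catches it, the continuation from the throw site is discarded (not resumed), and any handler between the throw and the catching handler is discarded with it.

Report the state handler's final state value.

Step-by-step:
put(56) @ H2 ⇒ s:=56
get @ H2 ⇒ 56
put(56) @ H2 ⇒ s:=56
H0 returns 0
H1 returns (0, ())
H2 returns ((0, ()), 56)
= ((0, ()), 56)

Answer: 56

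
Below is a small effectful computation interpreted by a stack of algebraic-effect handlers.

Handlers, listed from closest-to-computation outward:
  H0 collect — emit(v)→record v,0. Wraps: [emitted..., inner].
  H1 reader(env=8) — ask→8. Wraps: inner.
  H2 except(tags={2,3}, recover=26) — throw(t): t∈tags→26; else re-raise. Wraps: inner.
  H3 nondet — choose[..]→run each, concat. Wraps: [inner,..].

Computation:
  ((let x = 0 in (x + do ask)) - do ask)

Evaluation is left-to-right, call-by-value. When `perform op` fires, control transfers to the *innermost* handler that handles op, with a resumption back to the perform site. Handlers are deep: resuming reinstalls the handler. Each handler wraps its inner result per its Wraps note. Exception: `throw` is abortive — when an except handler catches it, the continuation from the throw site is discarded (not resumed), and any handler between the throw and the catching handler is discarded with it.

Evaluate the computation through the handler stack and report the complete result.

Working:
ask @ H1 ⇒ 8
ask @ H1 ⇒ 8
H0 returns [0]
H1 returns [0]
H2 returns [0]
H3 returns [[0]]
= [[0]]

Answer: [[0]]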